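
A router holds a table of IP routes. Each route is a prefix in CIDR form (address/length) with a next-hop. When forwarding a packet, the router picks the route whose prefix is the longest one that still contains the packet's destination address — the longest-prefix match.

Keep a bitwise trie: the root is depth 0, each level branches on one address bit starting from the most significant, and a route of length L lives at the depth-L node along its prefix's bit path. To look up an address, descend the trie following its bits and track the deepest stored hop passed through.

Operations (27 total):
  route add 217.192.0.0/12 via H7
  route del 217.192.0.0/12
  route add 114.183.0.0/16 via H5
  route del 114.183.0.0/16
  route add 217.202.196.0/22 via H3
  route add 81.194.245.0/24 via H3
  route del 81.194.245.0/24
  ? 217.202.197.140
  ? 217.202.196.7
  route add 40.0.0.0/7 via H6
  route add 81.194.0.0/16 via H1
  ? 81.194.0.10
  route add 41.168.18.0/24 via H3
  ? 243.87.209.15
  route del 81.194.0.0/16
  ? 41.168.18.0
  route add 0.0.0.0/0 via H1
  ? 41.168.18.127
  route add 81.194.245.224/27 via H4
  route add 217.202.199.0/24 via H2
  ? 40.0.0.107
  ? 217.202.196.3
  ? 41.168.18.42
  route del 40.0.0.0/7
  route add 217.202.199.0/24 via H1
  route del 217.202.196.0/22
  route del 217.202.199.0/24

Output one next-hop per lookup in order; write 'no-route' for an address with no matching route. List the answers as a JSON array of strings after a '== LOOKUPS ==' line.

Apply in order:
  add 217.192.0.0/12 -> H7 at depth 12
  del 217.192.0.0/12 (clear depth 12)
  add 114.183.0.0/16 -> H5 at depth 16
  del 114.183.0.0/16 (clear depth 16)
  add 217.202.196.0/22 -> H3 at depth 22
  add 81.194.245.0/24 -> H3 at depth 24
  del 81.194.245.0/24 (clear depth 24)
  ? 217.202.197.140  path d0:-→d1:-→d2:-→d3:-→d4:-→d5:-→d6:-→d7:-→d8:-→d9:-→d10:-→d11:-→d12:-→d13:-→d14:-→d15:-→d16:-→d17:-→d18:-→d19:-→d20:-→d21:-→d22:H3  best=H3
  ? 217.202.196.7  path d0:-→d1:-→d2:-→d3:-→d4:-→d5:-→d6:-→d7:-→d8:-→d9:-→d10:-→d11:-→d12:-→d13:-→d14:-→d15:-→d16:-→d17:-→d18:-→d19:-→d20:-→d21:-→d22:H3  best=H3
  add 40.0.0.0/7 -> H6 at depth 7
  add 81.194.0.0/16 -> H1 at depth 16
  ? 81.194.0.10  path d0:-→d1:-→d2:-→d3:-→d4:-→d5:-→d6:-→d7:-→d8:-→d9:-→d10:-→d11:-→d12:-→d13:-→d14:-→d15:-→d16:H1  best=H1
  add 41.168.18.0/24 -> H3 at depth 24
  ? 243.87.209.15  path d0:-→d1:-→d2:-  best=no-route
  del 81.194.0.0/16 (clear depth 16)
  ? 41.168.18.0  path d0:-→d1:-→d2:-→d3:-→d4:-→d5:-→d6:-→d7:H6→d8:-→d9:-→d10:-→d11:-→d12:-→d13:-→d14:-→d15:-→d16:-→d17:-→d18:-→d19:-→d20:-→d21:-→d22:-→d23:-→d24:H3  best=H3
  add 0.0.0.0/0 -> H1 at depth 0
  ? 41.168.18.127  path d0:H1→d1:-→d2:-→d3:-→d4:-→d5:-→d6:-→d7:H6→d8:-→d9:-→d10:-→d11:-→d12:-→d13:-→d14:-→d15:-→d16:-→d17:-→d18:-→d19:-→d20:-→d21:-→d22:-→d23:-→d24:H3  best=H3
  add 81.194.245.224/27 -> H4 at depth 27
  add 217.202.199.0/24 -> H2 at depth 24
  ? 40.0.0.107  path d0:H1→d1:-→d2:-→d3:-→d4:-→d5:-→d6:-→d7:H6  best=H6
  ? 217.202.196.3  path d0:H1→d1:-→d2:-→d3:-→d4:-→d5:-→d6:-→d7:-→d8:-→d9:-→d10:-→d11:-→d12:-→d13:-→d14:-→d15:-→d16:-→d17:-→d18:-→d19:-→d20:-→d21:-→d22:H3  best=H3
  ? 41.168.18.42  path d0:H1→d1:-→d2:-→d3:-→d4:-→d5:-→d6:-→d7:H6→d8:-→d9:-→d10:-→d11:-→d12:-→d13:-→d14:-→d15:-→d16:-→d17:-→d18:-→d19:-→d20:-→d21:-→d22:-→d23:-→d24:H3  best=H3
  del 40.0.0.0/7 (clear depth 7)
  add 217.202.199.0/24 -> H1 at depth 24
  del 217.202.196.0/22 (clear depth 22)
  del 217.202.199.0/24 (clear depth 24)

== LOOKUPS ==
["H3","H3","H1","no-route","H3","H3","H6","H3","H3"]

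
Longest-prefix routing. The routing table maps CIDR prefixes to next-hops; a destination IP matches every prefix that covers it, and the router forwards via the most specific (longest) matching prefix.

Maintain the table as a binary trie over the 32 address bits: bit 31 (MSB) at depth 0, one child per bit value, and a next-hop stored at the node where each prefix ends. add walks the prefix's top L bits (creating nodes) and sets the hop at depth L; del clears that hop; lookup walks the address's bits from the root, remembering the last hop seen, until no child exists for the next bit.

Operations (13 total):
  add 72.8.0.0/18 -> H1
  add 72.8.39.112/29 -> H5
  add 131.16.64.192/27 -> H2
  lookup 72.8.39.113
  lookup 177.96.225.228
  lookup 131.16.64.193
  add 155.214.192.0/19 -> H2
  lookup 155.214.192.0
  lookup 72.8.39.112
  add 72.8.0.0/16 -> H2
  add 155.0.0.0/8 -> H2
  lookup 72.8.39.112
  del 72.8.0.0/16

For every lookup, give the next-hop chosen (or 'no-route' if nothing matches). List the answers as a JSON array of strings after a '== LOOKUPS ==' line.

Trace:
  + 72.8.0.0/18 (H1) depth=18
  + 72.8.39.112/29 (H5) depth=29
  + 131.16.64.192/27 (H2) depth=27
  Q 72.8.39.113: descend 01001000000010000010011101110 ; hops seen [H1,H5] ; pick H5
  Q 177.96.225.228: descend 10 ; hops seen [∅] ; pick no-route
  Q 131.16.64.193: descend 100000110001000001000000110 ; hops seen [H2] ; pick H2
  + 155.214.192.0/19 (H2) depth=19
  Q 155.214.192.0: descend 1001101111010110110 ; hops seen [H2] ; pick H2
  Q 72.8.39.112: descend 01001000000010000010011101110 ; hops seen [H1,H5] ; pick H5
  + 72.8.0.0/16 (H2) depth=16
  + 155.0.0.0/8 (H2) depth=8
  Q 72.8.39.112: descend 01001000000010000010011101110 ; hops seen [H2,H1,H5] ; pick H5
  del 72.8.0.0/16 (clear depth 16)

== LOOKUPS ==
["H5","no-route","H2","H2","H5","H5"]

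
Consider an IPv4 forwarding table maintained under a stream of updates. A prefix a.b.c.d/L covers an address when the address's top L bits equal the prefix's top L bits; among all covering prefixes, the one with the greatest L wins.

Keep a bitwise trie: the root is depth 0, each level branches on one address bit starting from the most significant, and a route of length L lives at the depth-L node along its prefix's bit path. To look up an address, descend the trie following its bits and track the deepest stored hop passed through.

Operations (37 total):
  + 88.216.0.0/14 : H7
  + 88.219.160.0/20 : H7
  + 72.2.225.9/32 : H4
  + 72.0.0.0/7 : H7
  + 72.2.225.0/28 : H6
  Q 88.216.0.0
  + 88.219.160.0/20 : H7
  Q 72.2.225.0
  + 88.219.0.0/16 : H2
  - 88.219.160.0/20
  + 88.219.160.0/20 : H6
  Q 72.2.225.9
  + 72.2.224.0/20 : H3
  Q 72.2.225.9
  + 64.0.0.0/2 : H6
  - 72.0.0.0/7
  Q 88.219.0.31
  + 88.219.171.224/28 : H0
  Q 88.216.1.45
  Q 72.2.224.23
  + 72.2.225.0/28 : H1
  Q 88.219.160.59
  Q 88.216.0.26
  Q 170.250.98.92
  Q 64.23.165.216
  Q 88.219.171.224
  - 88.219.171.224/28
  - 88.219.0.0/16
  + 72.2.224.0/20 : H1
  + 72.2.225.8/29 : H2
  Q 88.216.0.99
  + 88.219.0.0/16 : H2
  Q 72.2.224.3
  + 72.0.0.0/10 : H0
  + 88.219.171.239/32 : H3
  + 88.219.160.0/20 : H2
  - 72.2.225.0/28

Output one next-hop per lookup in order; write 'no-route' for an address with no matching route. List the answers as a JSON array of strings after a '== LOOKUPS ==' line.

Apply in order:
  + 88.216.0.0/14 (H7) depth=14
  + 88.219.160.0/20 (H7) depth=20
  + 72.2.225.9/32 (H4) depth=32
  + 72.0.0.0/7 (H7) depth=7
  + 72.2.225.0/28 (H6) depth=28
  Q 88.216.0.0: descend 01011000110110 ; hops seen [H7] ; pick H7
  + 88.219.160.0/20 (H7) depth=20
  Q 72.2.225.0: descend 0100100000000010111000010000 ; hops seen [H7,H6] ; pick H6
  + 88.219.0.0/16 (H2) depth=16
  del 88.219.160.0/20 (clear depth 20)
  + 88.219.160.0/20 (H6) depth=20
  Q 72.2.225.9: descend 01001000000000101110000100001001 ; hops seen [H7,H6,H4] ; pick H4
  + 72.2.224.0/20 (H3) depth=20
  Q 72.2.225.9: descend 01001000000000101110000100001001 ; hops seen [H7,H3,H6,H4] ; pick H4
  + 64.0.0.0/2 (H6) depth=2
  del 72.0.0.0/7 (clear depth 7)
  Q 88.219.0.31: descend 0101100011011011 ; hops seen [H6,H7,H2] ; pick H2
  + 88.219.171.224/28 (H0) depth=28
  Q 88.216.1.45: descend 01011000110110 ; hops seen [H6,H7] ; pick H7
  Q 72.2.224.23: descend 01001000000000101110000 ; hops seen [H6,H3] ; pick H3
  + 72.2.225.0/28 (H1) depth=28
  Q 88.219.160.59: descend 01011000110110111010 ; hops seen [H6,H7,H2,H6] ; pick H6
  Q 88.216.0.26: descend 01011000110110 ; hops seen [H6,H7] ; pick H7
  Q 170.250.98.92: descend ε ; hops seen [∅] ; pick no-route
  Q 64.23.165.216: descend 0100 ; hops seen [H6] ; pick H6
  Q 88.219.171.224: descend 0101100011011011101010111110 ; hops seen [H6,H7,H2,H6,H0] ; pick H0
  del 88.219.171.224/28 (clear depth 28)
  del 88.219.0.0/16 (clear depth 16)
  + 72.2.224.0/20 (H1) depth=20
  + 72.2.225.8/29 (H2) depth=29
  Q 88.216.0.99: descend 01011000110110 ; hops seen [H6,H7] ; pick H7
  + 88.219.0.0/16 (H2) depth=16
  Q 72.2.224.3: descend 01001000000000101110000 ; hops seen [H6,H1] ; pick H1
  + 72.0.0.0/10 (H0) depth=10
  + 88.219.171.239/32 (H3) depth=32
  + 88.219.160.0/20 (H2) depth=20
  del 72.2.225.0/28 (clear depth 28)

== LOOKUPS ==
["H7","H6","H4","H4","H2","H7","H3","H6","H7","no-route","H6","H0","H7","H1"]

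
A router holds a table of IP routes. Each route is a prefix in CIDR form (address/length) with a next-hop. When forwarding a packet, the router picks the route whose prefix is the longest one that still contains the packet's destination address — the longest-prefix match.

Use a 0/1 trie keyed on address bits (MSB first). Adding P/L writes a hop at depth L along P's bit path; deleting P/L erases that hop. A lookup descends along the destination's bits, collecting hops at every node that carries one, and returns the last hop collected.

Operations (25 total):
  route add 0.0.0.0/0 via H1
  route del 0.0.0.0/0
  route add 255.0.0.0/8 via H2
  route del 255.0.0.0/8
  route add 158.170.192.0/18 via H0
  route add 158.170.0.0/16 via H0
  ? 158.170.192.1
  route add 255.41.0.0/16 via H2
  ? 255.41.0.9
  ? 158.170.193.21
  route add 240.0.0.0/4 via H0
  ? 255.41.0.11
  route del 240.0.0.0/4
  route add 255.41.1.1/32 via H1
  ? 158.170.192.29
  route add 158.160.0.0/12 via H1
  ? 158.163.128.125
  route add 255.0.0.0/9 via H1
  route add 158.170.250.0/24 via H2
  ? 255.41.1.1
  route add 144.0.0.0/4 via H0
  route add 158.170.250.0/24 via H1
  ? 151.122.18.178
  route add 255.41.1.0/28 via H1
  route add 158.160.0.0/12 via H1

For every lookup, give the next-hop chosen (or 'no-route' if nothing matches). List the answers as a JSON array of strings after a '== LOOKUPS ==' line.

Process each operation:
  + 0.0.0.0/0 (H1) depth=0
  - 0.0.0.0/0 clear@0
  + 255.0.0.0/8 (H2) depth=8
  - 255.0.0.0/8 clear@8
  + 158.170.192.0/18 (H0) depth=18
  + 158.170.0.0/16 (H0) depth=16
  lookup 158.170.192.1: bits 100111101010101011 walk d0:-→d1:-→d2:-→d3:-→d4:-→d5:-→d6:-→d7:-→d8:-→d9:-→d10:-→d11:-→d12:-→d13:-→d14:-→d15:-→d16:H0→d17:-→d18:H0 -> H0
  + 255.41.0.0/16 (H2) depth=16
  lookup 255.41.0.9: bits 1111111100101001 walk d0:-→d1:-→d2:-→d3:-→d4:-→d5:-→d6:-→d7:-→d8:-→d9:-→d10:-→d11:-→d12:-→d13:-→d14:-→d15:-→d16:H2 -> H2
  lookup 158.170.193.21: bits 100111101010101011 walk d0:-→d1:-→d2:-→d3:-→d4:-→d5:-→d6:-→d7:-→d8:-→d9:-→d10:-→d11:-→d12:-→d13:-→d14:-→d15:-→d16:H0→d17:-→d18:H0 -> H0
  + 240.0.0.0/4 (H0) depth=4
  lookup 255.41.0.11: bits 1111111100101001 walk d0:-→d1:-→d2:-→d3:-→d4:H0→d5:-→d6:-→d7:-→d8:-→d9:-→d10:-→d11:-→d12:-→d13:-→d14:-→d15:-→d16:H2 -> H2
  - 240.0.0.0/4 clear@4
  + 255.41.1.1/32 (H1) depth=32
  lookup 158.170.192.29: bits 100111101010101011 walk d0:-→d1:-→d2:-→d3:-→d4:-→d5:-→d6:-→d7:-→d8:-→d9:-→d10:-→d11:-→d12:-→d13:-→d14:-→d15:-→d16:H0→d17:-→d18:H0 -> H0
  + 158.160.0.0/12 (H1) depth=12
  lookup 158.163.128.125: bits 100111101010 walk d0:-→d1:-→d2:-→d3:-→d4:-→d5:-→d6:-→d7:-→d8:-→d9:-→d10:-→d11:-→d12:H1 -> H1
  + 255.0.0.0/9 (H1) depth=9
  + 158.170.250.0/24 (H2) depth=24
  lookup 255.41.1.1: bits 11111111001010010000000100000001 walk d0:-→d1:-→d2:-→d3:-→d4:-→d5:-→d6:-→d7:-→d8:-→d9:H1→d10:-→d11:-→d12:-→d13:-→d14:-→d15:-→d16:H2→d17:-→d18:-→d19:-→d20:-→d21:-→d22:-→d23:-→d24:-→d25:-→d26:-→d27:-→d28:-→d29:-→d30:-→d31:-→d32:H1 -> H1
  + 144.0.0.0/4 (H0) depth=4
  + 158.170.250.0/24 (H1) depth=24
  lookup 151.122.18.178: bits 1001 walk d0:-→d1:-→d2:-→d3:-→d4:H0 -> H0
  + 255.41.1.0/28 (H1) depth=28
  + 158.160.0.0/12 (H1) depth=12

== LOOKUPS ==
["H0","H2","H0","H2","H0","H1","H1","H0"]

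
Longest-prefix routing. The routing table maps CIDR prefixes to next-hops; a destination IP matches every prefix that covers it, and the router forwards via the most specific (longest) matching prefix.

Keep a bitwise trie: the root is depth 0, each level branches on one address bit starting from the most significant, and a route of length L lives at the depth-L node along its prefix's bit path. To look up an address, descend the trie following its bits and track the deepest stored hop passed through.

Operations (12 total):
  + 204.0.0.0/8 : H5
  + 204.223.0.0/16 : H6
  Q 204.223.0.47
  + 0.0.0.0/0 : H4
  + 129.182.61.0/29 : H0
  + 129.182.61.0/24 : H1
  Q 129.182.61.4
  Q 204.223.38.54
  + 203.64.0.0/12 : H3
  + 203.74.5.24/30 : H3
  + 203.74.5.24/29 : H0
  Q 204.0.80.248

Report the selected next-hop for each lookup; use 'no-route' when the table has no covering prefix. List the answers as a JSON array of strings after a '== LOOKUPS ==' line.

Apply in order:
  add 204.0.0.0/8 -> H5 at depth 8
  add 204.223.0.0/16 -> H6 at depth 16
  Q 204.223.0.47: descend 1100110011011111 ; hops seen [H5,H6] ; pick H6
  add 0.0.0.0/0 -> H4 at depth 0
  add 129.182.61.0/29 -> H0 at depth 29
  add 129.182.61.0/24 -> H1 at depth 24
  Q 129.182.61.4: descend 10000001101101100011110100000 ; hops seen [H4,H1,H0] ; pick H0
  Q 204.223.38.54: descend 1100110011011111 ; hops seen [H4,H5,H6] ; pick H6
  add 203.64.0.0/12 -> H3 at depth 12
  add 203.74.5.24/30 -> H3 at depth 30
  add 203.74.5.24/29 -> H0 at depth 29
  Q 204.0.80.248: descend 11001100 ; hops seen [H4,H5] ; pick H5

== LOOKUPS ==
["H6","H0","H6","H5"]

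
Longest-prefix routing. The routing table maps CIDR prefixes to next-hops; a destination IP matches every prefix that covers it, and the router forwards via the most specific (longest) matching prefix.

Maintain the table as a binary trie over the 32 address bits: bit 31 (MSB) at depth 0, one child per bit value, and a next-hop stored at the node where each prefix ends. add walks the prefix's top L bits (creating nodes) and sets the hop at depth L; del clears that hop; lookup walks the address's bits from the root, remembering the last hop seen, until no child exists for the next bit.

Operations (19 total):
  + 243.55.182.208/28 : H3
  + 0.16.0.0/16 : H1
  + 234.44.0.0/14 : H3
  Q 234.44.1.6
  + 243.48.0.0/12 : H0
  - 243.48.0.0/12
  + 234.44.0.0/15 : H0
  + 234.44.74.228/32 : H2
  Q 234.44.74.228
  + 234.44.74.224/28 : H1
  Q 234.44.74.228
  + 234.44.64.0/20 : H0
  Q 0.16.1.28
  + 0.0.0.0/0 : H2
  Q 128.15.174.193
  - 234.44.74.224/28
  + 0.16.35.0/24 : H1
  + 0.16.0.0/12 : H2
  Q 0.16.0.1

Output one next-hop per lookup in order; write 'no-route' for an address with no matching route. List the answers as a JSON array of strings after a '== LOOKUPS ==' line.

Trace:
  add 243.55.182.208/28 -> H3 at depth 28
  add 0.16.0.0/16 -> H1 at depth 16
  add 234.44.0.0/14 -> H3 at depth 14
  lookup 234.44.1.6: bits 11101010001011 walk d0:-→d1:-→d2:-→d3:-→d4:-→d5:-→d6:-→d7:-→d8:-→d9:-→d10:-→d11:-→d12:-→d13:-→d14:H3 -> H3
  add 243.48.0.0/12 -> H0 at depth 12
  - 243.48.0.0/12 clear@12
  add 234.44.0.0/15 -> H0 at depth 15
  add 234.44.74.228/32 -> H2 at depth 32
  lookup 234.44.74.228: bits 11101010001011000100101011100100 walk d0:-→d1:-→d2:-→d3:-→d4:-→d5:-→d6:-→d7:-→d8:-→d9:-→d10:-→d11:-→d12:-→d13:-→d14:H3→d15:H0→d16:-→d17:-→d18:-→d19:-→d20:-→d21:-→d22:-→d23:-→d24:-→d25:-→d26:-→d27:-→d28:-→d29:-→d30:-→d31:-→d32:H2 -> H2
  add 234.44.74.224/28 -> H1 at depth 28
  lookup 234.44.74.228: bits 11101010001011000100101011100100 walk d0:-→d1:-→d2:-→d3:-→d4:-→d5:-→d6:-→d7:-→d8:-→d9:-→d10:-→d11:-→d12:-→d13:-→d14:H3→d15:H0→d16:-→d17:-→d18:-→d19:-→d20:-→d21:-→d22:-→d23:-→d24:-→d25:-→d26:-→d27:-→d28:H1→d29:-→d30:-→d31:-→d32:H2 -> H2
  add 234.44.64.0/20 -> H0 at depth 20
  lookup 0.16.1.28: bits 0000000000010000 walk d0:-→d1:-→d2:-→d3:-→d4:-→d5:-→d6:-→d7:-→d8:-→d9:-→d10:-→d11:-→d12:-→d13:-→d14:-→d15:-→d16:H1 -> H1
  add 0.0.0.0/0 -> H2 at depth 0
  lookup 128.15.174.193: bits 1 walk d0:H2→d1:- -> H2
  - 234.44.74.224/28 clear@28
  add 0.16.35.0/24 -> H1 at depth 24
  add 0.16.0.0/12 -> H2 at depth 12
  lookup 0.16.0.1: bits 000000000001000000 walk d0:H2→d1:-→d2:-→d3:-→d4:-→d5:-→d6:-→d7:-→d8:-→d9:-→d10:-→d11:-→d12:H2→d13:-→d14:-→d15:-→d16:H1→d17:-→d18:- -> H1

== LOOKUPS ==
["H3","H2","H2","H1","H2","H1"]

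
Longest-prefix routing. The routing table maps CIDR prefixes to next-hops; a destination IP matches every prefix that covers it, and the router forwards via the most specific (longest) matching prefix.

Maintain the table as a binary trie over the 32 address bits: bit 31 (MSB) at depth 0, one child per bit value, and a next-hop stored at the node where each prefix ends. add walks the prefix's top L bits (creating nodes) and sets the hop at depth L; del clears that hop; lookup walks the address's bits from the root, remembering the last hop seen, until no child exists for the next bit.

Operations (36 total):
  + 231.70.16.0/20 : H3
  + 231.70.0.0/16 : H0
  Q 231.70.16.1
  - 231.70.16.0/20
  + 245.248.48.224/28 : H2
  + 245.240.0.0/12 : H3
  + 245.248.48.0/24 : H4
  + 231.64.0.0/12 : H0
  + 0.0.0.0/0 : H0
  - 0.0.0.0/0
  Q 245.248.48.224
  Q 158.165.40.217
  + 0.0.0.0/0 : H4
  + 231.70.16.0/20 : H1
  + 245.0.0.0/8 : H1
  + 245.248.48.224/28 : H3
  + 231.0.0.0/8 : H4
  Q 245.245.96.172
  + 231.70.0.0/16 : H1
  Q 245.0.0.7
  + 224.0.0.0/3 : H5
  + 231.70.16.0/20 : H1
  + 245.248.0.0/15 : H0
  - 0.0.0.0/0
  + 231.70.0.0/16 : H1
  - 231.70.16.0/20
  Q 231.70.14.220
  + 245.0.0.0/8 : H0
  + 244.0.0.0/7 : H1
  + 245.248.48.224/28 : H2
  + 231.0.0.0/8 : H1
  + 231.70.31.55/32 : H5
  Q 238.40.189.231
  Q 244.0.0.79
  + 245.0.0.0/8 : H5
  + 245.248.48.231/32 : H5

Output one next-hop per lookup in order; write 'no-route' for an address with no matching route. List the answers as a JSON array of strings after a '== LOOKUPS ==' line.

Trace:
  add 231.70.16.0/20 -> H3 at depth 20
  add 231.70.0.0/16 -> H0 at depth 16
  Q 231.70.16.1: descend 11100111010001100001 ; hops seen [H0,H3] ; pick H3
  del 231.70.16.0/20 (clear depth 20)
  add 245.248.48.224/28 -> H2 at depth 28
  add 245.240.0.0/12 -> H3 at depth 12
  add 245.248.48.0/24 -> H4 at depth 24
  add 231.64.0.0/12 -> H0 at depth 12
  add 0.0.0.0/0 -> H0 at depth 0
  del 0.0.0.0/0 (clear depth 0)
  Q 245.248.48.224: descend 1111010111111000001100001110 ; hops seen [H3,H4,H2] ; pick H2
  Q 158.165.40.217: descend 1 ; hops seen [∅] ; pick no-route
  add 0.0.0.0/0 -> H4 at depth 0
  add 231.70.16.0/20 -> H1 at depth 20
  add 245.0.0.0/8 -> H1 at depth 8
  add 245.248.48.224/28 -> H3 at depth 28
  add 231.0.0.0/8 -> H4 at depth 8
  Q 245.245.96.172: descend 111101011111 ; hops seen [H4,H1,H3] ; pick H3
  add 231.70.0.0/16 -> H1 at depth 16
  Q 245.0.0.7: descend 11110101 ; hops seen [H4,H1] ; pick H1
  add 224.0.0.0/3 -> H5 at depth 3
  add 231.70.16.0/20 -> H1 at depth 20
  add 245.248.0.0/15 -> H0 at depth 15
  del 0.0.0.0/0 (clear depth 0)
  add 231.70.0.0/16 -> H1 at depth 16
  del 231.70.16.0/20 (clear depth 20)
  Q 231.70.14.220: descend 1110011101000110000 ; hops seen [H5,H4,H0,H1] ; pick H1
  add 245.0.0.0/8 -> H0 at depth 8
  add 244.0.0.0/7 -> H1 at depth 7
  add 245.248.48.224/28 -> H2 at depth 28
  add 231.0.0.0/8 -> H1 at depth 8
  add 231.70.31.55/32 -> H5 at depth 32
  Q 238.40.189.231: descend 1110 ; hops seen [H5] ; pick H5
  Q 244.0.0.79: descend 1111010 ; hops seen [H5,H1] ; pick H1
  add 245.0.0.0/8 -> H5 at depth 8
  add 245.248.48.231/32 -> H5 at depth 32

== LOOKUPS ==
["H3","H2","no-route","H3","H1","H1","H5","H1"]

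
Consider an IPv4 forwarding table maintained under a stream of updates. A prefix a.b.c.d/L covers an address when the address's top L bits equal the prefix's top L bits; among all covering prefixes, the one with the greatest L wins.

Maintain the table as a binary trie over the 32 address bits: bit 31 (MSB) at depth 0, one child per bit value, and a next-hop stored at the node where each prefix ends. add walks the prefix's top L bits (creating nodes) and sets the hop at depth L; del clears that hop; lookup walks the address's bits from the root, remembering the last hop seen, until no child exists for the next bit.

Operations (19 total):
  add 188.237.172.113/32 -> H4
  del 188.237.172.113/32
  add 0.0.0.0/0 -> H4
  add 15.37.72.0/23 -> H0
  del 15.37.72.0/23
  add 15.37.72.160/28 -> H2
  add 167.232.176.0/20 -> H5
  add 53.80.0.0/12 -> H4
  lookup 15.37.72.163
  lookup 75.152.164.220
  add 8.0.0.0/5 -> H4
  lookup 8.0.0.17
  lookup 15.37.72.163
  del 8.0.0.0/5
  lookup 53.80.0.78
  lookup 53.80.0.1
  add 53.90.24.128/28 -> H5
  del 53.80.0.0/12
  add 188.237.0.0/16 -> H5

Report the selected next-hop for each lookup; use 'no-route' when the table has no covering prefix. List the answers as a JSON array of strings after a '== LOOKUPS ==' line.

Apply in order:
  + 188.237.172.113/32 (H4) depth=32
  del 188.237.172.113/32 (clear depth 32)
  + 0.0.0.0/0 (H4) depth=0
  + 15.37.72.0/23 (H0) depth=23
  del 15.37.72.0/23 (clear depth 23)
  + 15.37.72.160/28 (H2) depth=28
  + 167.232.176.0/20 (H5) depth=20
  + 53.80.0.0/12 (H4) depth=12
  Q 15.37.72.163: descend 0000111100100101010010001010 ; hops seen [H4,H2] ; pick H2
  Q 75.152.164.220: descend 0 ; hops seen [H4] ; pick H4
  + 8.0.0.0/5 (H4) depth=5
  Q 8.0.0.17: descend 00001 ; hops seen [H4,H4] ; pick H4
  Q 15.37.72.163: descend 0000111100100101010010001010 ; hops seen [H4,H4,H2] ; pick H2
  del 8.0.0.0/5 (clear depth 5)
  Q 53.80.0.78: descend 001101010101 ; hops seen [H4,H4] ; pick H4
  Q 53.80.0.1: descend 001101010101 ; hops seen [H4,H4] ; pick H4
  + 53.90.24.128/28 (H5) depth=28
  del 53.80.0.0/12 (clear depth 12)
  + 188.237.0.0/16 (H5) depth=16

== LOOKUPS ==
["H2","H4","H4","H2","H4","H4"]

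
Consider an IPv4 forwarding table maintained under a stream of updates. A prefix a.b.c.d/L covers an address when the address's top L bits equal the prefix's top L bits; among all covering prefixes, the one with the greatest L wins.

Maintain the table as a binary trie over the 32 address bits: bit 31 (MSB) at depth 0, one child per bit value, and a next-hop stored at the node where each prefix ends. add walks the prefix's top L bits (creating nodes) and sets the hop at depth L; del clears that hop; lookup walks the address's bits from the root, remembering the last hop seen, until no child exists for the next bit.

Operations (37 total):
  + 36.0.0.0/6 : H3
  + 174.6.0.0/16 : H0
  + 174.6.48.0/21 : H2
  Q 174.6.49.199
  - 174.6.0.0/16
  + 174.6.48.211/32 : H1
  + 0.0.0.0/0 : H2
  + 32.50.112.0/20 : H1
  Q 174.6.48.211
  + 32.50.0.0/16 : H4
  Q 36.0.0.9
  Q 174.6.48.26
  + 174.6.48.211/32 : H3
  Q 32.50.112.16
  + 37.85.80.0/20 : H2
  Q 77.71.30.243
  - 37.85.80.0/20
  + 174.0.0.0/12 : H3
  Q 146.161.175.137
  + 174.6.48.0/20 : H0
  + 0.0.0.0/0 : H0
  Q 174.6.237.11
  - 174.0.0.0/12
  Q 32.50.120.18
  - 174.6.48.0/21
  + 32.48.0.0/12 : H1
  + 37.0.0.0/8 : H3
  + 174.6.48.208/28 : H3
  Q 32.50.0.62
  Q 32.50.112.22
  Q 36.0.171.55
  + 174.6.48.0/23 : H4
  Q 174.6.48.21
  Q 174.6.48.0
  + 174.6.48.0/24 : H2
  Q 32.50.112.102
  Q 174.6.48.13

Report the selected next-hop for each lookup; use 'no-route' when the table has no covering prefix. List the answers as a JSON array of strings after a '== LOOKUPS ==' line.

Process each operation:
  add 36.0.0.0/6 -> H3 at depth 6
  add 174.6.0.0/16 -> H0 at depth 16
  add 174.6.48.0/21 -> H2 at depth 21
  lookup 174.6.49.199: bits 101011100000011000110 walk d0:-→d1:-→d2:-→d3:-→d4:-→d5:-→d6:-→d7:-→d8:-→d9:-→d10:-→d11:-→d12:-→d13:-→d14:-→d15:-→d16:H0→d17:-→d18:-→d19:-→d20:-→d21:H2 -> H2
  del 174.6.0.0/16 (clear depth 16)
  add 174.6.48.211/32 -> H1 at depth 32
  add 0.0.0.0/0 -> H2 at depth 0
  add 32.50.112.0/20 -> H1 at depth 20
  lookup 174.6.48.211: bits 10101110000001100011000011010011 walk d0:H2→d1:-→d2:-→d3:-→d4:-→d5:-→d6:-→d7:-→d8:-→d9:-→d10:-→d11:-→d12:-→d13:-→d14:-→d15:-→d16:-→d17:-→d18:-→d19:-→d20:-→d21:H2→d22:-→d23:-→d24:-→d25:-→d26:-→d27:-→d28:-→d29:-→d30:-→d31:-→d32:H1 -> H1
  add 32.50.0.0/16 -> H4 at depth 16
  lookup 36.0.0.9: bits 001001 walk d0:H2→d1:-→d2:-→d3:-→d4:-→d5:-→d6:H3 -> H3
  lookup 174.6.48.26: bits 101011100000011000110000 walk d0:H2→d1:-→d2:-→d3:-→d4:-→d5:-→d6:-→d7:-→d8:-→d9:-→d10:-→d11:-→d12:-→d13:-→d14:-→d15:-→d16:-→d17:-→d18:-→d19:-→d20:-→d21:H2→d22:-→d23:-→d24:- -> H2
  add 174.6.48.211/32 -> H3 at depth 32
  lookup 32.50.112.16: bits 00100000001100100111 walk d0:H2→d1:-→d2:-→d3:-→d4:-→d5:-→d6:-→d7:-→d8:-→d9:-→d10:-→d11:-→d12:-→d13:-→d14:-→d15:-→d16:H4→d17:-→d18:-→d19:-→d20:H1 -> H1
  add 37.85.80.0/20 -> H2 at depth 20
  lookup 77.71.30.243: bits 0 walk d0:H2→d1:- -> H2
  del 37.85.80.0/20 (clear depth 20)
  add 174.0.0.0/12 -> H3 at depth 12
  lookup 146.161.175.137: bits 10 walk d0:H2→d1:-→d2:- -> H2
  add 174.6.48.0/20 -> H0 at depth 20
  add 0.0.0.0/0 -> H0 at depth 0
  lookup 174.6.237.11: bits 1010111000000110 walk d0:H0→d1:-→d2:-→d3:-→d4:-→d5:-→d6:-→d7:-→d8:-→d9:-→d10:-→d11:-→d12:H3→d13:-→d14:-→d15:-→d16:- -> H3
  del 174.0.0.0/12 (clear depth 12)
  lookup 32.50.120.18: bits 00100000001100100111 walk d0:H0→d1:-→d2:-→d3:-→d4:-→d5:-→d6:-→d7:-→d8:-→d9:-→d10:-→d11:-→d12:-→d13:-→d14:-→d15:-→d16:H4→d17:-→d18:-→d19:-→d20:H1 -> H1
  del 174.6.48.0/21 (clear depth 21)
  add 32.48.0.0/12 -> H1 at depth 12
  add 37.0.0.0/8 -> H3 at depth 8
  add 174.6.48.208/28 -> H3 at depth 28
  lookup 32.50.0.62: bits 00100000001100100 walk d0:H0→d1:-→d2:-→d3:-→d4:-→d5:-→d6:-→d7:-→d8:-→d9:-→d10:-→d11:-→d12:H1→d13:-→d14:-→d15:-→d16:H4→d17:- -> H4
  lookup 32.50.112.22: bits 00100000001100100111 walk d0:H0→d1:-→d2:-→d3:-→d4:-→d5:-→d6:-→d7:-→d8:-→d9:-→d10:-→d11:-→d12:H1→d13:-→d14:-→d15:-→d16:H4→d17:-→d18:-→d19:-→d20:H1 -> H1
  lookup 36.0.171.55: bits 0010010 walk d0:H0→d1:-→d2:-→d3:-→d4:-→d5:-→d6:H3→d7:- -> H3
  add 174.6.48.0/23 -> H4 at depth 23
  lookup 174.6.48.21: bits 101011100000011000110000 walk d0:H0→d1:-→d2:-→d3:-→d4:-→d5:-→d6:-→d7:-→d8:-→d9:-→d10:-→d11:-→d12:-→d13:-→d14:-→d15:-→d16:-→d17:-→d18:-→d19:-→d20:H0→d21:-→d22:-→d23:H4→d24:- -> H4
  lookup 174.6.48.0: bits 101011100000011000110000 walk d0:H0→d1:-→d2:-→d3:-→d4:-→d5:-→d6:-→d7:-→d8:-→d9:-→d10:-→d11:-→d12:-→d13:-→d14:-→d15:-→d16:-→d17:-→d18:-→d19:-→d20:H0→d21:-→d22:-→d23:H4→d24:- -> H4
  add 174.6.48.0/24 -> H2 at depth 24
  lookup 32.50.112.102: bits 00100000001100100111 walk d0:H0→d1:-→d2:-→d3:-→d4:-→d5:-→d6:-→d7:-→d8:-→d9:-→d10:-→d11:-→d12:H1→d13:-→d14:-→d15:-→d16:H4→d17:-→d18:-→d19:-→d20:H1 -> H1
  lookup 174.6.48.13: bits 101011100000011000110000 walk d0:H0→d1:-→d2:-→d3:-→d4:-→d5:-→d6:-→d7:-→d8:-→d9:-→d10:-→d11:-→d12:-→d13:-→d14:-→d15:-→d16:-→d17:-→d18:-→d19:-→d20:H0→d21:-→d22:-→d23:H4→d24:H2 -> H2

== LOOKUPS ==
["H2","H1","H3","H2","H1","H2","H2","H3","H1","H4","H1","H3","H4","H4","H1","H2"]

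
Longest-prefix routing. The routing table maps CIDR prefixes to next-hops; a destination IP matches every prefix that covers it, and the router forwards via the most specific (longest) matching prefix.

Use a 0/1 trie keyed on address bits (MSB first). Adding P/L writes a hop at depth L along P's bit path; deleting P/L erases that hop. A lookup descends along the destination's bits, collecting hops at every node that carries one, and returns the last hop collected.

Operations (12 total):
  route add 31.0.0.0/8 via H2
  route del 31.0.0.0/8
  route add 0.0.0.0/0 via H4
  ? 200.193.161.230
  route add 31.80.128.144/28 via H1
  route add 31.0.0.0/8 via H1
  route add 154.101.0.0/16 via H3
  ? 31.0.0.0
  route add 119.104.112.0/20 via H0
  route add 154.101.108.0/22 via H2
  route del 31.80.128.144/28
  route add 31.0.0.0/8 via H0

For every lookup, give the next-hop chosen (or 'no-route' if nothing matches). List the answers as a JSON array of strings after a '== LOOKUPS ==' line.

Process each operation:
  add 31.0.0.0/8 -> H2 at depth 8
  - 31.0.0.0/8 clear@8
  add 0.0.0.0/0 -> H4 at depth 0
  ? 200.193.161.230  path d0:H4  best=H4
  add 31.80.128.144/28 -> H1 at depth 28
  add 31.0.0.0/8 -> H1 at depth 8
  add 154.101.0.0/16 -> H3 at depth 16
  ? 31.0.0.0  path d0:H4→d1:-→d2:-→d3:-→d4:-→d5:-→d6:-→d7:-→d8:H1→d9:-  best=H1
  add 119.104.112.0/20 -> H0 at depth 20
  add 154.101.108.0/22 -> H2 at depth 22
  - 31.80.128.144/28 clear@28
  add 31.0.0.0/8 -> H0 at depth 8

== LOOKUPS ==
["H4","H1"]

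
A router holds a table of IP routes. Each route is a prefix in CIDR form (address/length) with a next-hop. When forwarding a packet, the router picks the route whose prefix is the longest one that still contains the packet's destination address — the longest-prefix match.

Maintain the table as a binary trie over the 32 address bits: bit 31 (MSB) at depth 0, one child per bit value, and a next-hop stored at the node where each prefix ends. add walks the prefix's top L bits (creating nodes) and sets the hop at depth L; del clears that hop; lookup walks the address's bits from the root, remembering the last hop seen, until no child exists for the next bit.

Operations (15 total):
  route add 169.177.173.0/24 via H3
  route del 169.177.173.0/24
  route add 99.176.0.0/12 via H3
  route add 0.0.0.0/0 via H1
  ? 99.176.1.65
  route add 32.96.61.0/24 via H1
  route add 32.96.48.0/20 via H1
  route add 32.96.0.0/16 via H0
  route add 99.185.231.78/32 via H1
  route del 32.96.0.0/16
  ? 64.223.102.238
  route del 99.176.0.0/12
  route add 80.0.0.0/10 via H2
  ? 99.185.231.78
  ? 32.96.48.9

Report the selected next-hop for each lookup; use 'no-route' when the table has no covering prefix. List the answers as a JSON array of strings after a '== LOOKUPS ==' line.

Process each operation:
  + 169.177.173.0/24 (H3) depth=24
  - 169.177.173.0/24 clear@24
  + 99.176.0.0/12 (H3) depth=12
  + 0.0.0.0/0 (H1) depth=0
  lookup 99.176.1.65: bits 011000111011 walk d0:H1→d1:-→d2:-→d3:-→d4:-→d5:-→d6:-→d7:-→d8:-→d9:-→d10:-→d11:-→d12:H3 -> H3
  + 32.96.61.0/24 (H1) depth=24
  + 32.96.48.0/20 (H1) depth=20
  + 32.96.0.0/16 (H0) depth=16
  + 99.185.231.78/32 (H1) depth=32
  - 32.96.0.0/16 clear@16
  lookup 64.223.102.238: bits 01 walk d0:H1→d1:-→d2:- -> H1
  - 99.176.0.0/12 clear@12
  + 80.0.0.0/10 (H2) depth=10
  lookup 99.185.231.78: bits 01100011101110011110011101001110 walk d0:H1→d1:-→d2:-→d3:-→d4:-→d5:-→d6:-→d7:-→d8:-→d9:-→d10:-→d11:-→d12:-→d13:-→d14:-→d15:-→d16:-→d17:-→d18:-→d19:-→d20:-→d21:-→d22:-→d23:-→d24:-→d25:-→d26:-→d27:-→d28:-→d29:-→d30:-→d31:-→d32:H1 -> H1
  lookup 32.96.48.9: bits 00100000011000000011 walk d0:H1→d1:-→d2:-→d3:-→d4:-→d5:-→d6:-→d7:-→d8:-→d9:-→d10:-→d11:-→d12:-→d13:-→d14:-→d15:-→d16:-→d17:-→d18:-→d19:-→d20:H1 -> H1

== LOOKUPS ==
["H3","H1","H1","H1"]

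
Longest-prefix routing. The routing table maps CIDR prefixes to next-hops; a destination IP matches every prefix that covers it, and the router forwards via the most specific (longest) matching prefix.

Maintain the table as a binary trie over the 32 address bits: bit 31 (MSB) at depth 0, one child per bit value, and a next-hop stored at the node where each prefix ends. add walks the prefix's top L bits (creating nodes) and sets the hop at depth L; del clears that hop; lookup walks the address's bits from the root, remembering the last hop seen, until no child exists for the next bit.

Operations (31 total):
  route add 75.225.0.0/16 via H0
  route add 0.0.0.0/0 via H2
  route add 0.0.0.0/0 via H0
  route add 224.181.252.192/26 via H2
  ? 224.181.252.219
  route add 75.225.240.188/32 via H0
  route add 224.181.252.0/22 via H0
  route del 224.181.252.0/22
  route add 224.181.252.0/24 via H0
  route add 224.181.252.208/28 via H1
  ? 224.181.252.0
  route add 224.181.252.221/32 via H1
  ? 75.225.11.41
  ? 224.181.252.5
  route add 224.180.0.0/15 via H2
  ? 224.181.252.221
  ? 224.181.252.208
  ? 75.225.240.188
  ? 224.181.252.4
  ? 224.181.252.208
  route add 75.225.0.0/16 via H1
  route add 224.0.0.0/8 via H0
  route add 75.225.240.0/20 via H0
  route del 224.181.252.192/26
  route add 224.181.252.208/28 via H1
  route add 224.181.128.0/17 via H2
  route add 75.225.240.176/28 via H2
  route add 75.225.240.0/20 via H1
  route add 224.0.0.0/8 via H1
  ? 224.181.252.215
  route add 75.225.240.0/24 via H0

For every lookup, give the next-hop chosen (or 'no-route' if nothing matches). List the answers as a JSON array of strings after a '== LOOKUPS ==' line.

Apply in order:
  + 75.225.0.0/16 (H0) depth=16
  + 0.0.0.0/0 (H2) depth=0
  + 0.0.0.0/0 (H0) depth=0
  + 224.181.252.192/26 (H2) depth=26
  lookup 224.181.252.219: bits 11100000101101011111110011 walk d0:H0→d1:-→d2:-→d3:-→d4:-→d5:-→d6:-→d7:-→d8:-→d9:-→d10:-→d11:-→d12:-→d13:-→d14:-→d15:-→d16:-→d17:-→d18:-→d19:-→d20:-→d21:-→d22:-→d23:-→d24:-→d25:-→d26:H2 -> H2
  + 75.225.240.188/32 (H0) depth=32
  + 224.181.252.0/22 (H0) depth=22
  - 224.181.252.0/22 clear@22
  + 224.181.252.0/24 (H0) depth=24
  + 224.181.252.208/28 (H1) depth=28
  lookup 224.181.252.0: bits 111000001011010111111100 walk d0:H0→d1:-→d2:-→d3:-→d4:-→d5:-→d6:-→d7:-→d8:-→d9:-→d10:-→d11:-→d12:-→d13:-→d14:-→d15:-→d16:-→d17:-→d18:-→d19:-→d20:-→d21:-→d22:-→d23:-→d24:H0 -> H0
  + 224.181.252.221/32 (H1) depth=32
  lookup 75.225.11.41: bits 0100101111100001 walk d0:H0→d1:-→d2:-→d3:-→d4:-→d5:-→d6:-→d7:-→d8:-→d9:-→d10:-→d11:-→d12:-→d13:-→d14:-→d15:-→d16:H0 -> H0
  lookup 224.181.252.5: bits 111000001011010111111100 walk d0:H0→d1:-→d2:-→d3:-→d4:-→d5:-→d6:-→d7:-→d8:-→d9:-→d10:-→d11:-→d12:-→d13:-→d14:-→d15:-→d16:-→d17:-→d18:-→d19:-→d20:-→d21:-→d22:-→d23:-→d24:H0 -> H0
  + 224.180.0.0/15 (H2) depth=15
  lookup 224.181.252.221: bits 11100000101101011111110011011101 walk d0:H0→d1:-→d2:-→d3:-→d4:-→d5:-→d6:-→d7:-→d8:-→d9:-→d10:-→d11:-→d12:-→d13:-→d14:-→d15:H2→d16:-→d17:-→d18:-→d19:-→d20:-→d21:-→d22:-→d23:-→d24:H0→d25:-→d26:H2→d27:-→d28:H1→d29:-→d30:-→d31:-→d32:H1 -> H1
  lookup 224.181.252.208: bits 1110000010110101111111001101 walk d0:H0→d1:-→d2:-→d3:-→d4:-→d5:-→d6:-→d7:-→d8:-→d9:-→d10:-→d11:-→d12:-→d13:-→d14:-→d15:H2→d16:-→d17:-→d18:-→d19:-→d20:-→d21:-→d22:-→d23:-→d24:H0→d25:-→d26:H2→d27:-→d28:H1 -> H1
  lookup 75.225.240.188: bits 01001011111000011111000010111100 walk d0:H0→d1:-→d2:-→d3:-→d4:-→d5:-→d6:-→d7:-→d8:-→d9:-→d10:-→d11:-→d12:-→d13:-→d14:-→d15:-→d16:H0→d17:-→d18:-→d19:-→d20:-→d21:-→d22:-→d23:-→d24:-→d25:-→d26:-→d27:-→d28:-→d29:-→d30:-→d31:-→d32:H0 -> H0
  lookup 224.181.252.4: bits 111000001011010111111100 walk d0:H0→d1:-→d2:-→d3:-→d4:-→d5:-→d6:-→d7:-→d8:-→d9:-→d10:-→d11:-→d12:-→d13:-→d14:-→d15:H2→d16:-→d17:-→d18:-→d19:-→d20:-→d21:-→d22:-→d23:-→d24:H0 -> H0
  lookup 224.181.252.208: bits 1110000010110101111111001101 walk d0:H0→d1:-→d2:-→d3:-→d4:-→d5:-→d6:-→d7:-→d8:-→d9:-→d10:-→d11:-→d12:-→d13:-→d14:-→d15:H2→d16:-→d17:-→d18:-→d19:-→d20:-→d21:-→d22:-→d23:-→d24:H0→d25:-→d26:H2→d27:-→d28:H1 -> H1
  + 75.225.0.0/16 (H1) depth=16
  + 224.0.0.0/8 (H0) depth=8
  + 75.225.240.0/20 (H0) depth=20
  - 224.181.252.192/26 clear@26
  + 224.181.252.208/28 (H1) depth=28
  + 224.181.128.0/17 (H2) depth=17
  + 75.225.240.176/28 (H2) depth=28
  + 75.225.240.0/20 (H1) depth=20
  + 224.0.0.0/8 (H1) depth=8
  lookup 224.181.252.215: bits 1110000010110101111111001101 walk d0:H0→d1:-→d2:-→d3:-→d4:-→d5:-→d6:-→d7:-→d8:H1→d9:-→d10:-→d11:-→d12:-→d13:-→d14:-→d15:H2→d16:-→d17:H2→d18:-→d19:-→d20:-→d21:-→d22:-→d23:-→d24:H0→d25:-→d26:-→d27:-→d28:H1 -> H1
  + 75.225.240.0/24 (H0) depth=24

== LOOKUPS ==
["H2","H0","H0","H0","H1","H1","H0","H0","H1","H1"]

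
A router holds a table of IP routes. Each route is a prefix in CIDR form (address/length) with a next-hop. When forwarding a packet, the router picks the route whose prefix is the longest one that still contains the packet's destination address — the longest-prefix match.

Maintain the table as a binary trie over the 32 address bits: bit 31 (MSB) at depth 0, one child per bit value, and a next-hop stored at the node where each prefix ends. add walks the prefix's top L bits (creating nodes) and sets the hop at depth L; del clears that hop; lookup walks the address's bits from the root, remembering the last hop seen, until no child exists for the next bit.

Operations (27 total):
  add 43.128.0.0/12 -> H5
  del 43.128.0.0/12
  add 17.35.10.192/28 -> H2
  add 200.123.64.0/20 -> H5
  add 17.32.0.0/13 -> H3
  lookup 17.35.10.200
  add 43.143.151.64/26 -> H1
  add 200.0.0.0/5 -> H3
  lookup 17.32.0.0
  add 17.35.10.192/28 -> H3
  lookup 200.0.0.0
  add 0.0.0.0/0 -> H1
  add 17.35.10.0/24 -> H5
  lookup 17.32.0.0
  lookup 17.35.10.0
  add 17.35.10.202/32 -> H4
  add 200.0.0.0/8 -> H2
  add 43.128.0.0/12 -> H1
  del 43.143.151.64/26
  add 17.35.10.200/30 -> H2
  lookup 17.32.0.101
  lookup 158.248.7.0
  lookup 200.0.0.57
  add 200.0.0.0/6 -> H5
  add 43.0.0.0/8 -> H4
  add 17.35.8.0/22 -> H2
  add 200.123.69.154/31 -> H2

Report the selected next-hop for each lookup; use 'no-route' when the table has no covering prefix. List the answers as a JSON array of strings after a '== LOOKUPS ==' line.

Process each operation:
  add 43.128.0.0/12 -> H5 at depth 12
  del 43.128.0.0/12 (clear depth 12)
  add 17.35.10.192/28 -> H2 at depth 28
  add 200.123.64.0/20 -> H5 at depth 20
  add 17.32.0.0/13 -> H3 at depth 13
  Q 17.35.10.200: descend 0001000100100011000010101100 ; hops seen [H3,H2] ; pick H2
  add 43.143.151.64/26 -> H1 at depth 26
  add 200.0.0.0/5 -> H3 at depth 5
  Q 17.32.0.0: descend 00010001001000 ; hops seen [H3] ; pick H3
  add 17.35.10.192/28 -> H3 at depth 28
  Q 200.0.0.0: descend 110010000 ; hops seen [H3] ; pick H3
  add 0.0.0.0/0 -> H1 at depth 0
  add 17.35.10.0/24 -> H5 at depth 24
  Q 17.32.0.0: descend 00010001001000 ; hops seen [H1,H3] ; pick H3
  Q 17.35.10.0: descend 000100010010001100001010 ; hops seen [H1,H3,H5] ; pick H5
  add 17.35.10.202/32 -> H4 at depth 32
  add 200.0.0.0/8 -> H2 at depth 8
  add 43.128.0.0/12 -> H1 at depth 12
  del 43.143.151.64/26 (clear depth 26)
  add 17.35.10.200/30 -> H2 at depth 30
  Q 17.32.0.101: descend 00010001001000 ; hops seen [H1,H3] ; pick H3
  Q 158.248.7.0: descend 1 ; hops seen [H1] ; pick H1
  Q 200.0.0.57: descend 110010000 ; hops seen [H1,H3,H2] ; pick H2
  add 200.0.0.0/6 -> H5 at depth 6
  add 43.0.0.0/8 -> H4 at depth 8
  add 17.35.8.0/22 -> H2 at depth 22
  add 200.123.69.154/31 -> H2 at depth 31

== LOOKUPS ==
["H2","H3","H3","H3","H5","H3","H1","H2"]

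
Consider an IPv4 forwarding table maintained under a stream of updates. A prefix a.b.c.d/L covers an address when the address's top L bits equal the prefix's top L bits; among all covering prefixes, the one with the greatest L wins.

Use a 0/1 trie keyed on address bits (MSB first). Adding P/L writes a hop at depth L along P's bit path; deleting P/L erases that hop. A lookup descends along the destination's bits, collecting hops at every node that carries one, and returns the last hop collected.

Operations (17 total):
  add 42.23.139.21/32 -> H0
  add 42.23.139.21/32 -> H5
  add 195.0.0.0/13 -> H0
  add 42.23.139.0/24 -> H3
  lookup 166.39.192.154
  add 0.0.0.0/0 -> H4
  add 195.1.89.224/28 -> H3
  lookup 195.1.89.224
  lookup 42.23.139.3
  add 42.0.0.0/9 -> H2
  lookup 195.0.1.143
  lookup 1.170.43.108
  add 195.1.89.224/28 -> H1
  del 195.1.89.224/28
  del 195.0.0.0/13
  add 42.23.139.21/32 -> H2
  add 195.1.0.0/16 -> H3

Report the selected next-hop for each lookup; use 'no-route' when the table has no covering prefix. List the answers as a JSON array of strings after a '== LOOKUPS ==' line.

Process each operation:
  add 42.23.139.21/32 -> H0 at depth 32
  add 42.23.139.21/32 -> H5 at depth 32
  add 195.0.0.0/13 -> H0 at depth 13
  add 42.23.139.0/24 -> H3 at depth 24
  ? 166.39.192.154  path d0:-→d1:-  best=no-route
  add 0.0.0.0/0 -> H4 at depth 0
  add 195.1.89.224/28 -> H3 at depth 28
  ? 195.1.89.224  path d0:H4→d1:-→d2:-→d3:-→d4:-→d5:-→d6:-→d7:-→d8:-→d9:-→d10:-→d11:-→d12:-→d13:H0→d14:-→d15:-→d16:-→d17:-→d18:-→d19:-→d20:-→d21:-→d22:-→d23:-→d24:-→d25:-→d26:-→d27:-→d28:H3  best=H3
  ? 42.23.139.3  path d0:H4→d1:-→d2:-→d3:-→d4:-→d5:-→d6:-→d7:-→d8:-→d9:-→d10:-→d11:-→d12:-→d13:-→d14:-→d15:-→d16:-→d17:-→d18:-→d19:-→d20:-→d21:-→d22:-→d23:-→d24:H3→d25:-→d26:-→d27:-  best=H3
  add 42.0.0.0/9 -> H2 at depth 9
  ? 195.0.1.143  path d0:H4→d1:-→d2:-→d3:-→d4:-→d5:-→d6:-→d7:-→d8:-→d9:-→d10:-→d11:-→d12:-→d13:H0→d14:-→d15:-  best=H0
  ? 1.170.43.108  path d0:H4→d1:-→d2:-  best=H4
  add 195.1.89.224/28 -> H1 at depth 28
  del 195.1.89.224/28 (clear depth 28)
  del 195.0.0.0/13 (clear depth 13)
  add 42.23.139.21/32 -> H2 at depth 32
  add 195.1.0.0/16 -> H3 at depth 16

== LOOKUPS ==
["no-route","H3","H3","H0","H4"]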